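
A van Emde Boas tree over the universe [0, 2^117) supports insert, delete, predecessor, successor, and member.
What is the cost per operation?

vEB recursively partitions [0, 166153499473114484112975882535043072) into sqrt(u) clusters of size sqrt(u). Each operation recurses into either one cluster or the summary, never both: T(u) = T(sqrt(u)) + O(1) => T(u) = O(log log u) = O(log 117). This is worst-case, not just amortized.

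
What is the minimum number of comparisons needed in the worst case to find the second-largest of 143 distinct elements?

Lower bound: finding the max needs 143-1 comparisons. By the adversary weight-doubling argument, the max must personally win >= ceil(log_2(143)) = 8 comparisons; the 2nd-largest is among those 8 losers, needing 8-1 more comparisons. Total >= 143-1 + 8-1 = 149. A balanced knockout tournament achieves this.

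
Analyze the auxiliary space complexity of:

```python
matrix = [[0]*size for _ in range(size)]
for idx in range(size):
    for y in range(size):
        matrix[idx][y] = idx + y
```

Space complexity: O(n^2).
A 2D structure of size n x n is allocated.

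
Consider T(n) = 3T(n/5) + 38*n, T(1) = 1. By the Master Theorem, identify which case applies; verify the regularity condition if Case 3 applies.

a=3, b=5, f(n)=38*n.
log_5(3) = 0.6826 < 1.
f(n) = Omega(n^(0.6826+epsilon)) for some epsilon > 0, so Case 3 is the candidate.
Regularity: a*f(n/b) = 3*38*(n/5)^1 = (3/5)*38*n^1 <= c*f(n) with c = 3/5 < 1. Satisfied.
Case 3: T(n) = Theta(n).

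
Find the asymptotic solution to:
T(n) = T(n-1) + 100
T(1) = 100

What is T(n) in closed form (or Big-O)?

Unrolling: T(n) = T(n-1) + 100 = T(n-2) + 2*100 = ... = T(1) + (n-1)*100 = 100 + (n-1)*100 = 100n.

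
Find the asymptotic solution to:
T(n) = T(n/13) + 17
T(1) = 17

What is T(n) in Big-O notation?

Each step divides n by 13 and adds 17. After log_13(n) steps, T(n) = O(log n).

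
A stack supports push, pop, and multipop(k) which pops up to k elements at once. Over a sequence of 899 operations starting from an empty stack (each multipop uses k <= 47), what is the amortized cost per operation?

Each element is pushed exactly once and popped at most once (whether by pop or as part of a multipop). So the total number of individual pops over the whole sequence is at most the number of pushes, which is at most 899. Total work <= 2 * 899, hence O(1) amortized per operation.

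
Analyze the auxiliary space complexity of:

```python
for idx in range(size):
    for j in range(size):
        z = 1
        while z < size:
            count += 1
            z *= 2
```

Space complexity: O(1).
Only a constant amount of auxiliary storage is used; nothing grows with n.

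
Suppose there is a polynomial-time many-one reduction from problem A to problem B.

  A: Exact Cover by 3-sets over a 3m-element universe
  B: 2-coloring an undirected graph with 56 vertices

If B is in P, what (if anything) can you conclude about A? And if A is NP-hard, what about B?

A poly-time reduction A <=_p B means any A-instance can be transformed to a B-instance in poly time.
If B is in P: compose the reduction with B's poly-time algorithm to solve A in poly time, so A is in P.
If A is NP-hard: every NP problem reduces to A, which reduces to B; composing reductions, every NP problem reduces to B, so B is NP-hard.
(Here in fact A is NP-complete and B is in P, so no such reduction is known -- its existence would imply P = NP; the analysis concerns only what the assumed reduction would or would not let you conclude.)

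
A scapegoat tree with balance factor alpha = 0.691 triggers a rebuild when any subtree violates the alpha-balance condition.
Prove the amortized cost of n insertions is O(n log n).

Define potential Phi = c * sum of |size(left(v)) - size(right(v))| over all nodes. An insertion at depth d costs O(d) = O(log n) and increases Phi by O(log n). When a rebuild of subtree of size s occurs, it costs O(s) but reduces Phi by Omega(s). With alpha = 0.691, between rebuilds Omega(s) insertions must occur. Amortized cost per insertion: O(log n).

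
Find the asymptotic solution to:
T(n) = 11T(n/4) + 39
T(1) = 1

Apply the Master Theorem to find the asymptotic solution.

a=11, b=4, f(n)=39. log_4(11) = 1.73. Case 1 of Master Theorem: T(n) = O(n^1.73).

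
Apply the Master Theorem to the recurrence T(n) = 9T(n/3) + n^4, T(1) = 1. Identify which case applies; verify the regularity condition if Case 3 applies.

a=9, b=3, f(n)=n^4.
log_3(9) = 2 < 4.
f(n) = Omega(n^(2+epsilon)) for some epsilon > 0, so Case 3 is the candidate.
Regularity: a*f(n/b) = 9*1*(n/3)^4 = (9/81)*1*n^4 <= c*f(n) with c = 9/81 < 1. Satisfied.
Case 3: T(n) = Theta(n^4).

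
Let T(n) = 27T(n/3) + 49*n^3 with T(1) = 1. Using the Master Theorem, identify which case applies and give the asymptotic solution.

a=27, b=3, f(n)=49*n^3.
log_3(27) = 3, so n^(log_b(a)) = n^3.
f(n) = Theta(n^3), so Case 2 applies.
T(n) = Theta(n^3 log n).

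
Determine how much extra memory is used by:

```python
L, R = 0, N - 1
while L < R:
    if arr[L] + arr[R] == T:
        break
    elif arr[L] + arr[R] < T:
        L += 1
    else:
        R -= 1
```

Space complexity: O(1).
Only a constant amount of auxiliary storage is used; nothing grows with n.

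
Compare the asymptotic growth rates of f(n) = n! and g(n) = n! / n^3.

f(n) = n! grows faster: the ratio n!/(n!/n^3) = n^3 -> infinity.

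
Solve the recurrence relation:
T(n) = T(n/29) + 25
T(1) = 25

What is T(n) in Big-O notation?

Each step divides n by 29 and adds 25. After log_29(n) steps, T(n) = O(log n).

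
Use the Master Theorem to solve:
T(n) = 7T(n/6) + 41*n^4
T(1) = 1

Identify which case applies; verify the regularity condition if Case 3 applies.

a=7, b=6, f(n)=41*n^4.
log_6(7) = 1.086 < 4.
f(n) = Omega(n^(1.086+epsilon)) for some epsilon > 0, so Case 3 is the candidate.
Regularity: a*f(n/b) = 7*41*(n/6)^4 = (7/1296)*41*n^4 <= c*f(n) with c = 7/1296 < 1. Satisfied.
Case 3: T(n) = Theta(n^4).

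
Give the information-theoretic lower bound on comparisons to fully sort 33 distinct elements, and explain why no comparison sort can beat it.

A comparison sort is a binary decision tree whose leaves are the 33! = 8683317618811886495518194401280000000 possible output permutations. A binary tree with L leaves has height >= ceil(log_2(L)). So any comparison sort needs >= ceil(log_2(33!)) = 123 comparisons in the worst case.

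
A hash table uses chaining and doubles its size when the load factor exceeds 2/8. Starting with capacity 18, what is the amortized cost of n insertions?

Rehashing occurs when load exceeds 2/8. Total rehash cost is geometric series summing to O(n). Each insertion itself is O(1). Amortized: O(1).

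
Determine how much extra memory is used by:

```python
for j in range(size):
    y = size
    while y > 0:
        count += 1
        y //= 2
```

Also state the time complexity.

Space complexity: O(1).
Only a constant amount of auxiliary storage is used; nothing grows with n.
Time complexity: O(n log n).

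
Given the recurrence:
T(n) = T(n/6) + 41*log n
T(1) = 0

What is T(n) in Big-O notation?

Each of the log_6(n) levels adds O(log n). T(n) = O(log^2 n).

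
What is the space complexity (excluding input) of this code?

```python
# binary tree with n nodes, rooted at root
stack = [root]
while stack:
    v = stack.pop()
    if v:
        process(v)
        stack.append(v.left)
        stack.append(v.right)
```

Space complexity: O(n).
Auxiliary storage grows linearly with the input size n in the worst case.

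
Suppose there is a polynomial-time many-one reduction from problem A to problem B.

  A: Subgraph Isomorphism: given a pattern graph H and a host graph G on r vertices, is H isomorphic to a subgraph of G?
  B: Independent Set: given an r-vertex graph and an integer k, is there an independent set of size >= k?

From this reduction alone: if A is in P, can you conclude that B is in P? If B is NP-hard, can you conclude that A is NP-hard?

A poly-time reduction A <=_p B transfers tractability DOWN (B easy => A easy) and hardness UP (A hard => B hard), not the reverse.
From A in P, the reduction alone does NOT give B in P: any problem in P trivially reduces to SAT, yet SAT is not known to be in P.
From B NP-hard, the reduction alone does NOT give A NP-hard: again, easy problems reduce to hard ones.
(Here in fact A is NP-complete and B is NP-complete.)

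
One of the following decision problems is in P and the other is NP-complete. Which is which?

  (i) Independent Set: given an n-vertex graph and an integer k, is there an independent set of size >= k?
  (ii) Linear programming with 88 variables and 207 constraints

(i) is NP-complete: complement of Clique (with k part of the input).
(ii) is P: the ellipsoid and interior-point methods run in polynomial time.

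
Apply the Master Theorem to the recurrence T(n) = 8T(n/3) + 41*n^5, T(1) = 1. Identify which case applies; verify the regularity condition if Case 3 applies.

a=8, b=3, f(n)=41*n^5.
log_3(8) = 1.893 < 5.
f(n) = Omega(n^(1.893+epsilon)) for some epsilon > 0, so Case 3 is the candidate.
Regularity: a*f(n/b) = 8*41*(n/3)^5 = (8/243)*41*n^5 <= c*f(n) with c = 8/243 < 1. Satisfied.
Case 3: T(n) = Theta(n^5).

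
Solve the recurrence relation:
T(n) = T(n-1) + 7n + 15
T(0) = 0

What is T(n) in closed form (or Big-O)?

Dominant term in sum is 7*sum(i, i=1..n) = 7*n*(n+1)/2 = O(n^2).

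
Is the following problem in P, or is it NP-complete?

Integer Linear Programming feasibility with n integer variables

This problem is NP-complete: ILP feasibility is NP-complete (LP relaxation is in P).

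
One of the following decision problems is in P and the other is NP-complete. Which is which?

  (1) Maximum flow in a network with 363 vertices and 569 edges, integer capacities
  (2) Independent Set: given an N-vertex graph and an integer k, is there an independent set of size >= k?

(1) is P: Edmonds-Karp / push-relabel run in polynomial time.
(2) is NP-complete: complement of Clique (with k part of the input).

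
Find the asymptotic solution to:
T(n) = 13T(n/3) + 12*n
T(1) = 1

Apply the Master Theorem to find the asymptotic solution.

a=13, b=3, f(n)=12*n. log_3(13) = 2.335. Case 1 of Master Theorem: T(n) = O(n^2.335).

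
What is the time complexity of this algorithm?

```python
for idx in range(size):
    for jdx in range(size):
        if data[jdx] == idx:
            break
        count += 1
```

Time complexity: O(n^2).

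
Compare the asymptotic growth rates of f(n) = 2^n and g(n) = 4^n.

g(n) = 4^n grows faster: (4/2)^n -> infinity since 4/2 > 1.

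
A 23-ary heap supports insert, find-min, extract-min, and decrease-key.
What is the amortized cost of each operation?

The 23-ary heap has height O(log_23 n). Insert sifts up: O(log_23 n). Find-min reads the root: O(1). Extract-min sifts down comparing 23 children per level: O(23 * log_23 n). Decrease-key sifts up: O(log_23 n).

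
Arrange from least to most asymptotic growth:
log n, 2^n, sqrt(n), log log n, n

Ordered by growth rate: log log n < log n < sqrt(n) < n < 2^n.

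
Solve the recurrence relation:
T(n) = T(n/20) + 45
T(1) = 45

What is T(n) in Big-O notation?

Each step divides n by 20 and adds 45. After log_20(n) steps, T(n) = O(log n).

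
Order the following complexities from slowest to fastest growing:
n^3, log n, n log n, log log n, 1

Ordered by growth rate: 1 < log log n < log n < n log n < n^3.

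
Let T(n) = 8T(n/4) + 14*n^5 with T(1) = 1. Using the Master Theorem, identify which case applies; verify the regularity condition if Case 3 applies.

a=8, b=4, f(n)=14*n^5.
log_4(8) = 1.5 < 5.
f(n) = Omega(n^(1.5+epsilon)) for some epsilon > 0, so Case 3 is the candidate.
Regularity: a*f(n/b) = 8*14*(n/4)^5 = (8/1024)*14*n^5 <= c*f(n) with c = 8/1024 < 1. Satisfied.
Case 3: T(n) = Theta(n^5).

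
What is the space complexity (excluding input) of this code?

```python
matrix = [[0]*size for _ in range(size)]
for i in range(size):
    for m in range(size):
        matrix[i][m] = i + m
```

Space complexity: O(n^2).
A 2D structure of size n x n is allocated.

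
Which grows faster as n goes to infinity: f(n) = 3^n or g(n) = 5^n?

g(n) = 5^n grows faster: (5/3)^n -> infinity since 5/3 > 1.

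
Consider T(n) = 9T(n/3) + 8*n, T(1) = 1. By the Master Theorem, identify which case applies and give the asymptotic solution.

a=9, b=3, f(n)=8*n.
log_3(9) = 2 > 1.
Since f(n) = O(n^1) is polynomially smaller than n^2, Case 1 applies.
T(n) = Theta(n^2).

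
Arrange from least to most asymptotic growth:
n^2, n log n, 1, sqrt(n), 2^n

Ordered by growth rate: 1 < sqrt(n) < n log n < n^2 < 2^n.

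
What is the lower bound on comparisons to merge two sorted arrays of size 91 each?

To merge two sorted arrays of size 91, we need at least 181 comparisons in the worst case. An adversary can force every element to be compared.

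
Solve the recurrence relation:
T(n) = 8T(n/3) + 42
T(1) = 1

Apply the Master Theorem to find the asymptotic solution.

a=8, b=3, f(n)=42. log_3(8) = 1.893. Case 1 of Master Theorem: T(n) = O(n^1.893).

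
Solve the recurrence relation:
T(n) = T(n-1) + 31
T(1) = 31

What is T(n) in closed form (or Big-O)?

Unrolling: T(n) = T(n-1) + 31 = T(n-2) + 2*31 = ... = T(1) + (n-1)*31 = 31 + (n-1)*31 = 31n.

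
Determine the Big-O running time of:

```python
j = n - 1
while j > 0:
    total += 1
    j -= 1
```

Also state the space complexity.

Time complexity: O(n).
Space complexity: O(1).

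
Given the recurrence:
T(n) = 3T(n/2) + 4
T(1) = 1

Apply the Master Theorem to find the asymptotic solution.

a=3, b=2, f(n)=4. log_2(3) = 1.585. Case 1 of Master Theorem: T(n) = O(n^1.585).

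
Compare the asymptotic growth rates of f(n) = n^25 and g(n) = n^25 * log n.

g(n) = n^25 * log n grows faster: extra log n factor -> infinity.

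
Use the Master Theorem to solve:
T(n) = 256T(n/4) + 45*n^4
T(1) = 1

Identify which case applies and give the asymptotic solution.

a=256, b=4, f(n)=45*n^4.
log_4(256) = 4, so n^(log_b(a)) = n^4.
f(n) = Theta(n^4), so Case 2 applies.
T(n) = Theta(n^4 log n).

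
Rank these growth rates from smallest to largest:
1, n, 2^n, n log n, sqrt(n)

Ordered by growth rate: 1 < sqrt(n) < n < n log n < 2^n.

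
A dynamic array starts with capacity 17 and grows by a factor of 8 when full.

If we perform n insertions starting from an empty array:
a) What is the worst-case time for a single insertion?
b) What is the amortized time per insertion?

(a) Worst-case single insertion: O(n) -- when the array is full at capacity c, the resize copies all c elements, and c can be Theta(n).
(b) Resizes happen at sizes 17, 136, 1088, ... Total copy cost for n insertions: 17 + 136 + ... = O(n) (geometric series with ratio 1/8). Amortized cost per insertion: O(n)/n = O(1).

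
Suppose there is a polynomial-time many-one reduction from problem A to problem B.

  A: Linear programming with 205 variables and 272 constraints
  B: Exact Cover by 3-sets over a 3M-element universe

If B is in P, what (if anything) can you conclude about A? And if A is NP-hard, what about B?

A poly-time reduction A <=_p B means any A-instance can be transformed to a B-instance in poly time.
If B is in P: compose the reduction with B's poly-time algorithm to solve A in poly time, so A is in P.
If A is NP-hard: every NP problem reduces to A, which reduces to B; composing reductions, every NP problem reduces to B, so B is NP-hard.
(Here in fact A is P and B is NP-complete.)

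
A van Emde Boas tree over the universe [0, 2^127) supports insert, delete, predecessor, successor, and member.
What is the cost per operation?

vEB recursively partitions [0, 170141183460469231731687303715884105728) into sqrt(u) clusters of size sqrt(u). Each operation recurses into either one cluster or the summary, never both: T(u) = T(sqrt(u)) + O(1) => T(u) = O(log log u) = O(log 127). This is worst-case, not just amortized.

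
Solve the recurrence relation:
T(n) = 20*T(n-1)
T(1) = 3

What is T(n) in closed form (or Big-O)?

Each step multiplies by 20. T(n) = T(1)*20^(n-1) = 3*20^(n-1).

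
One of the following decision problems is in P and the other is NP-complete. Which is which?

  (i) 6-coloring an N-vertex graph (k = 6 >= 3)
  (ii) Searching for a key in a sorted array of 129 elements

(i) is NP-complete: graph k-coloring for k>=3 is NP-complete by reduction from 3-SAT.
(ii) is P: binary search runs in O(log n).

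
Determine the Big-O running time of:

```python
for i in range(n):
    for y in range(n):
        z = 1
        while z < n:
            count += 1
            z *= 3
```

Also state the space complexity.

Time complexity: O(n^2 log n).
Space complexity: O(1).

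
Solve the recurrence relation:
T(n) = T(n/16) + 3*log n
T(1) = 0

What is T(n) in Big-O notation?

Each of the log_16(n) levels adds O(log n). T(n) = O(log^2 n).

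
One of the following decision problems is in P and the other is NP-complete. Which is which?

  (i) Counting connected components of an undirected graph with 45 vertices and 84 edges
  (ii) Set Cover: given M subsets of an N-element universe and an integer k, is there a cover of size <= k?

(i) is P: BFS/DFS visits each vertex and edge once: O(V+E).
(ii) is NP-complete: one of Karp's 21 NP-complete problems (with k part of the input).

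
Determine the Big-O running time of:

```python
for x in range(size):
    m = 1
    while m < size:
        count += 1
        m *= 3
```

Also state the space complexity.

Time complexity: O(n log n).
Space complexity: O(1).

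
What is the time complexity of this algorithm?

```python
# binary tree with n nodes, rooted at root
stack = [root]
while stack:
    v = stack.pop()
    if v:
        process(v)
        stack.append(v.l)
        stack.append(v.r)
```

Time complexity: O(n).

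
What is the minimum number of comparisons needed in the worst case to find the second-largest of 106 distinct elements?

Lower bound: finding the max needs 106-1 comparisons. By the adversary weight-doubling argument, the max must personally win >= ceil(log_2(106)) = 7 comparisons; the 2nd-largest is among those 7 losers, needing 7-1 more comparisons. Total >= 106-1 + 7-1 = 111. A balanced knockout tournament achieves this.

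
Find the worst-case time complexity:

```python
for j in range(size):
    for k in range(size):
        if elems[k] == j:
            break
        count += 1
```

Time complexity: O(n^2).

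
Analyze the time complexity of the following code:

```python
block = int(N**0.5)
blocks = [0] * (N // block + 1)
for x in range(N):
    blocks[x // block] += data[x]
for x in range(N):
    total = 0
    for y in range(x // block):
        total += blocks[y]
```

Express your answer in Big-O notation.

Time complexity: O(n * sqrt(n)).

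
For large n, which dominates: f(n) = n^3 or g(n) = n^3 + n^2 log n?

f(n) = n^3 and g(n) = n^3 + n^2 log n are Theta of each other: the lower-order n^2 log n term is o(n^3); both are Theta(n^3).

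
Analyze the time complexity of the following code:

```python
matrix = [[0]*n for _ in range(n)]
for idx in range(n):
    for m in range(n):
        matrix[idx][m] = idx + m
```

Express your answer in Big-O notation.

Time complexity: O(n^2).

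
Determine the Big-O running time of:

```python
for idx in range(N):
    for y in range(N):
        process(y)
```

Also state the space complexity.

Time complexity: O(n^2).
Space complexity: O(1).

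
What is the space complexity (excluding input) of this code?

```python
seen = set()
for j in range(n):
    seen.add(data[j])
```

Space complexity: O(n).
Auxiliary storage grows linearly with the input size n in the worst case.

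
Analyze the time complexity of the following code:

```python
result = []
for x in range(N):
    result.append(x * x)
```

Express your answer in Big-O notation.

Time complexity: O(n).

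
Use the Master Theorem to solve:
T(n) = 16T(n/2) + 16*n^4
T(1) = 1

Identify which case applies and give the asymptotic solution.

a=16, b=2, f(n)=16*n^4.
log_2(16) = 4, so n^(log_b(a)) = n^4.
f(n) = Theta(n^4), so Case 2 applies.
T(n) = Theta(n^4 log n).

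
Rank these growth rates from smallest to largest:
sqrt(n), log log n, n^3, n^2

Ordered by growth rate: log log n < sqrt(n) < n^2 < n^3.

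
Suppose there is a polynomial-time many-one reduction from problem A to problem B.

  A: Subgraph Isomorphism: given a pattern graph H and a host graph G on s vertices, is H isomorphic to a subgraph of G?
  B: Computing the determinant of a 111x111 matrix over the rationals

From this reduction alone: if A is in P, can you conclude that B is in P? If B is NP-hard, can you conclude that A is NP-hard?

A poly-time reduction A <=_p B transfers tractability DOWN (B easy => A easy) and hardness UP (A hard => B hard), not the reverse.
From A in P, the reduction alone does NOT give B in P: any problem in P trivially reduces to SAT, yet SAT is not known to be in P.
From B NP-hard, the reduction alone does NOT give A NP-hard: again, easy problems reduce to hard ones.
(Here in fact A is NP-complete and B is in P, so no such reduction is known -- its existence would imply P = NP; the analysis concerns only what the assumed reduction would or would not let you conclude.)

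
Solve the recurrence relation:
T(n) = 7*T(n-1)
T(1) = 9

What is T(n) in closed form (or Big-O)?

Each step multiplies by 7. T(n) = T(1)*7^(n-1) = 9*7^(n-1).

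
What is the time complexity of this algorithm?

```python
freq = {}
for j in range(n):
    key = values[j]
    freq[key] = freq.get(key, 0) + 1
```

Time complexity: O(n).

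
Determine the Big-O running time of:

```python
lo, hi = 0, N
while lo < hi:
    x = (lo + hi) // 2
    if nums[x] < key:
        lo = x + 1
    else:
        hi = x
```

Time complexity: O(log n).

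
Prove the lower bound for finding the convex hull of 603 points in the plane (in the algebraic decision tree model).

Reduction from sorting: given 603 numbers x_1,...,x_{603}, map x_i to the point (x_i, x_i^2) on the parabola y = x^2. All points are on the convex hull, and walking the hull gives them in sorted x-order. Since sorting requires Omega(n log n), so does planar convex hull.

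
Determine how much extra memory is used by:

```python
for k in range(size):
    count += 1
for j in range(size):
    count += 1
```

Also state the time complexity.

Space complexity: O(1).
Only a constant amount of auxiliary storage is used; nothing grows with n.
Time complexity: O(n).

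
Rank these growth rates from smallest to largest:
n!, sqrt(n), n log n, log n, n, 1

Ordered by growth rate: 1 < log n < sqrt(n) < n < n log n < n!.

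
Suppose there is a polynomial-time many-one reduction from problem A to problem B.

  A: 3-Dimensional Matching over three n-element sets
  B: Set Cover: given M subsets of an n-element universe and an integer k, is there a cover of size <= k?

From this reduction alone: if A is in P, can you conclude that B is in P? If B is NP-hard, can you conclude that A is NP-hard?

A poly-time reduction A <=_p B transfers tractability DOWN (B easy => A easy) and hardness UP (A hard => B hard), not the reverse.
From A in P, the reduction alone does NOT give B in P: any problem in P trivially reduces to SAT, yet SAT is not known to be in P.
From B NP-hard, the reduction alone does NOT give A NP-hard: again, easy problems reduce to hard ones.
(Here in fact A is NP-complete and B is NP-complete.)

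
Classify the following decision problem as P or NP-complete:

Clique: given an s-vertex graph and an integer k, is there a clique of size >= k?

This problem is NP-complete: complement of Independent Set / Vertex Cover (with k part of the input).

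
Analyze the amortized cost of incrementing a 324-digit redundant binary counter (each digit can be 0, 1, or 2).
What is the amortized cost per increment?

A redundant counter on 324 digits allows digit values 0, 1, 2. Increment adds 1 to the least significant digit and carries any 2 to a 0 plus +1 on the next digit. With potential Phi = (number of 2-digits), each increment does O(1) actual work plus a chain of carries, each of which decreases Phi by 1. Amortized O(1).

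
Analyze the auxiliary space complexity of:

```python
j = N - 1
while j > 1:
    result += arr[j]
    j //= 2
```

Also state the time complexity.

Space complexity: O(1).
Only a constant amount of auxiliary storage is used; nothing grows with n.
Time complexity: O(log n).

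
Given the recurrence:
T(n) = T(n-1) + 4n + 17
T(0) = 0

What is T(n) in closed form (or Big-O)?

Dominant term in sum is 4*sum(i, i=1..n) = 4*n*(n+1)/2 = O(n^2).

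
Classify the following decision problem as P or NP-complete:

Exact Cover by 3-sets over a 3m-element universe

This problem is NP-complete: one of Karp's 21 NP-complete problems.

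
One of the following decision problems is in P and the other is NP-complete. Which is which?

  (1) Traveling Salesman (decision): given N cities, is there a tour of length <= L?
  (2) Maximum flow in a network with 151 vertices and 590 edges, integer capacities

(1) is NP-complete: reduces from Hamiltonian Cycle.
(2) is P: Edmonds-Karp / push-relabel run in polynomial time.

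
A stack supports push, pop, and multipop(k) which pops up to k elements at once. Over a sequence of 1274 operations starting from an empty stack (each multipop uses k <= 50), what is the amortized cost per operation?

Each element is pushed exactly once and popped at most once (whether by pop or as part of a multipop). So the total number of individual pops over the whole sequence is at most the number of pushes, which is at most 1274. Total work <= 2 * 1274, hence O(1) amortized per operation.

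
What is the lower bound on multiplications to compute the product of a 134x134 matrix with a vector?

A 134x134 matrix-vector product has 134 inner products of length 134. Output depends on all 134^2 = 17956 matrix entries. At least 17956 multiplications needed.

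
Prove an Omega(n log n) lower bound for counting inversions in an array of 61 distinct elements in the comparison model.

Decision-tree argument: at any leaf, the comparisons made (with transitivity) must totally order all 61 elements -- otherwise some pair (i,j) is unordered, and an adversary can present two inputs agreeing on every comparison made but with that pair flipped, changing the inversion count by 1, so the leaf's output is wrong on one of them. Hence the tree has >= 61! leaves and height >= log_2(61!) = Omega(n log n). Modified merge sort achieves O(n log n).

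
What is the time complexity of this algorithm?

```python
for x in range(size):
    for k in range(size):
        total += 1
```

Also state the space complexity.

Time complexity: O(n^2).
Space complexity: O(1).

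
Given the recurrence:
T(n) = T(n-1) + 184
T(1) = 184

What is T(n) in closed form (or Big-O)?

Unrolling: T(n) = T(n-1) + 184 = T(n-2) + 2*184 = ... = T(1) + (n-1)*184 = 184 + (n-1)*184 = 184n.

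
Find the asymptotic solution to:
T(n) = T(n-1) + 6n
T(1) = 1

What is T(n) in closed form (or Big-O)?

Unrolling: T(n) = 1 + 6*(2 + 3 + ... + n) = 1 + 6*(n(n+1)/2 - 1) = O(n^2).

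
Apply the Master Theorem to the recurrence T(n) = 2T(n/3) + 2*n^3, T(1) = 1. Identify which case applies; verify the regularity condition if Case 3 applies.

a=2, b=3, f(n)=2*n^3.
log_3(2) = 0.6309 < 3.
f(n) = Omega(n^(0.6309+epsilon)) for some epsilon > 0, so Case 3 is the candidate.
Regularity: a*f(n/b) = 2*2*(n/3)^3 = (2/27)*2*n^3 <= c*f(n) with c = 2/27 < 1. Satisfied.
Case 3: T(n) = Theta(n^3).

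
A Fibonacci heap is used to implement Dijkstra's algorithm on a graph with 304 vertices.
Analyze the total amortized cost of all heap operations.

Dijkstra performs 304 insert, 304 extract-min, and at most E decrease-key operations. With Fibonacci heap: insert O(1) amortized, extract-min O(log n) amortized, decrease-key O(1) amortized. Total with n = 304: O(n * 1 + n * log n + E * 1) = O(n log n + E).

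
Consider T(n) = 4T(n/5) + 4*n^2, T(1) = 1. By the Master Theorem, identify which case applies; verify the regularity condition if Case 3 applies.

a=4, b=5, f(n)=4*n^2.
log_5(4) = 0.8614 < 2.
f(n) = Omega(n^(0.8614+epsilon)) for some epsilon > 0, so Case 3 is the candidate.
Regularity: a*f(n/b) = 4*4*(n/5)^2 = (4/25)*4*n^2 <= c*f(n) with c = 4/25 < 1. Satisfied.
Case 3: T(n) = Theta(n^2).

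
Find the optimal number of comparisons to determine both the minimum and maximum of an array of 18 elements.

Naive approach: 34 comparisons (17 for max + 17 for min).
Optimal: Compare elements in pairs first (floor(n/2) = 9 comparisons), then find max among winners and min among losers (8 comparisons each).
Total: ceil(3n/2) - 2 = 25 comparisons. An adversary argument shows this is also a lower bound.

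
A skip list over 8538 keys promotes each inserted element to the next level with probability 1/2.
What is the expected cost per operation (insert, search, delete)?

Expected number of levels is O(log_2(8538)) = O(log n). A search visits O(1) expected nodes per level over O(log n) levels. Insert/delete are a search plus O(1) pointer updates per level. Expected O(log n) per operation.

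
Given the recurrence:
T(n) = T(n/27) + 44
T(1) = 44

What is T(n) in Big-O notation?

Each step divides n by 27 and adds 44. After log_27(n) steps, T(n) = O(log n).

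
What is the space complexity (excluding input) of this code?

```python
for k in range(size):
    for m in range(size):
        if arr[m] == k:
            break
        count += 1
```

Space complexity: O(1).
Only a constant amount of auxiliary storage is used; nothing grows with n.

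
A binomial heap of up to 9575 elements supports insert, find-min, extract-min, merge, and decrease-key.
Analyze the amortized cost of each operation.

A binomial heap with n <= 9575 elements has at most floor(log_2 9575) + 1 = 14 trees. Using potential Phi = number of trees: Insert adds one tree, but cascading merges reduce count -- amortized O(1). Find-min reads the cached minimum pointer: O(1). Extract-min creates O(log n) new trees: O(log n). Merge combines tree lists: O(log n). Decrease-key sifts the element up its tree of height <= log n: O(log n).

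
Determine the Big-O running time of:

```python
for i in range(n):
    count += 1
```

Time complexity: O(n).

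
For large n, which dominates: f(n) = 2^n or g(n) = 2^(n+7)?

f(n) = 2^n and g(n) = 2^(n+7) are Theta of each other: 2^(n+7) = 2^7 * 2^n = Theta(2^n).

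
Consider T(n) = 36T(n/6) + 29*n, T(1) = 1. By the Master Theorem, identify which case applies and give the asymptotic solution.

a=36, b=6, f(n)=29*n.
log_6(36) = 2 > 1.
Since f(n) = O(n^1) is polynomially smaller than n^2, Case 1 applies.
T(n) = Theta(n^2).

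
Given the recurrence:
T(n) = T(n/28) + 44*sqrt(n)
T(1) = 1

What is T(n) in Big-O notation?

Each level contributes sqrt(n/28^k). Geometric series with ratio 1/sqrt(28) < 1 sums to O(sqrt(n)).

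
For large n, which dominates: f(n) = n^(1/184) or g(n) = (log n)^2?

f(n) = n^(1/184) grows faster: any positive power of n dominates any polylog.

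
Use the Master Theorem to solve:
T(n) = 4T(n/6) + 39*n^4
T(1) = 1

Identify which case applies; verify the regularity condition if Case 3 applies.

a=4, b=6, f(n)=39*n^4.
log_6(4) = 0.7737 < 4.
f(n) = Omega(n^(0.7737+epsilon)) for some epsilon > 0, so Case 3 is the candidate.
Regularity: a*f(n/b) = 4*39*(n/6)^4 = (4/1296)*39*n^4 <= c*f(n) with c = 4/1296 < 1. Satisfied.
Case 3: T(n) = Theta(n^4).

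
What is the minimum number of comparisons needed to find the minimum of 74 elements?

Finding the minimum requires 73 comparisons, identical reasoning to finding the maximum. Each comparison eliminates one candidate.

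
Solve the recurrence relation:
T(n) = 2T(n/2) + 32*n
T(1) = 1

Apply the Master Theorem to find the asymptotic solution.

a=2, b=2, f(n)=32*n. log_2(2) = 1. Case 2: T(n) = O(n log n).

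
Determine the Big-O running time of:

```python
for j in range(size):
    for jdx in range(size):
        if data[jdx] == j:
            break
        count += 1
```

Time complexity: O(n^2).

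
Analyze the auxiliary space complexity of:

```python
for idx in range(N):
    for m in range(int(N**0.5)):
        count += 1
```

Space complexity: O(1).
Only a constant amount of auxiliary storage is used; nothing grows with n.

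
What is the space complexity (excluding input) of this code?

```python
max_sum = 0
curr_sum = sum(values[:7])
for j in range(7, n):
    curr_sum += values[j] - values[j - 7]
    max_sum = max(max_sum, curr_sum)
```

Space complexity: O(1).
Only a constant amount of auxiliary storage is used; nothing grows with n.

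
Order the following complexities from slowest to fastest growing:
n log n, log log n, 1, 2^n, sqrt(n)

Ordered by growth rate: 1 < log log n < sqrt(n) < n log n < 2^n.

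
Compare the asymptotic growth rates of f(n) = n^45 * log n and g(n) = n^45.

f(n) = n^45 * log n grows faster: extra log n factor -> infinity.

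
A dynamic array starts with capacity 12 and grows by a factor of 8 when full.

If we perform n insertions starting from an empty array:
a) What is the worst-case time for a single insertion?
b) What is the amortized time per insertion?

(a) Worst-case single insertion: O(n) -- when the array is full at capacity c, the resize copies all c elements, and c can be Theta(n).
(b) Resizes happen at sizes 12, 96, 768, ... Total copy cost for n insertions: 12 + 96 + ... = O(n) (geometric series with ratio 1/8). Amortized cost per insertion: O(n)/n = O(1).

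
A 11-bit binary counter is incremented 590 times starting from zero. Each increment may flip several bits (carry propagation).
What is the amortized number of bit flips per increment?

Bit i flips on every 2^i-th increment, so over 590 increments bit i flips floor(590/2^i) times. Summing over i: total flips < 2 * 590. Amortized: < 2 = O(1) per increment.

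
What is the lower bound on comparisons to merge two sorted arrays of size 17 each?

To merge two sorted arrays of size 17, we need at least 33 comparisons in the worst case. An adversary can force every element to be compared.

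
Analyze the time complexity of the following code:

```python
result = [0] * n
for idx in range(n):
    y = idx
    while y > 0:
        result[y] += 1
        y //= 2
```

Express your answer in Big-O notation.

Time complexity: O(n log n).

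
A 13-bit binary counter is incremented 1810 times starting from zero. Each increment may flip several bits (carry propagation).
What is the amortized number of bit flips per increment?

Bit i flips on every 2^i-th increment, so over 1810 increments bit i flips floor(1810/2^i) times. Summing over i: total flips < 2 * 1810. Amortized: < 2 = O(1) per increment.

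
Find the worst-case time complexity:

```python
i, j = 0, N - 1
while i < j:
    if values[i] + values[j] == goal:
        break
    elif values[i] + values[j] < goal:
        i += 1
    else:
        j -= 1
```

Time complexity: O(n).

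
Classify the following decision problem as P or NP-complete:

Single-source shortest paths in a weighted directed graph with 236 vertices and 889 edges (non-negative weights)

This problem is in P: Dijkstra's algorithm runs in O((V+E) log V).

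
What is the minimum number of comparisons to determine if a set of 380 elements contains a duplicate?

Determining if 380 elements are all distinct requires Omega(n log n) comparisons in the comparison model. This follows from the element distinctness lower bound.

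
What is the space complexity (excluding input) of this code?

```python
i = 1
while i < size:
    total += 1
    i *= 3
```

Space complexity: O(1).
Only a constant amount of auxiliary storage is used; nothing grows with n.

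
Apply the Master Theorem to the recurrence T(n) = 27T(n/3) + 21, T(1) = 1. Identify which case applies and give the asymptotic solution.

a=27, b=3, f(n)=21.
log_3(27) = 3 > 0.
Since f(n) = O(n^0) is polynomially smaller than n^3, Case 1 applies.
T(n) = Theta(n^3).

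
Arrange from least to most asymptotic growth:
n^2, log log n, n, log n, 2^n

Ordered by growth rate: log log n < log n < n < n^2 < 2^n.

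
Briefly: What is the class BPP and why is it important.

BPP (Bounded-error Probabilistic Polynomial time) is the class of problems solvable by a randomized algorithm in polynomial time with error probability at most 1/3. BPP contains P and is contained in PSPACE. It is widely conjectured that P = BPP, meaning randomness does not help for decision problems.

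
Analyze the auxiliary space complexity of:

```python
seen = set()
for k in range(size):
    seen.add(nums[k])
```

Space complexity: O(n).
Auxiliary storage grows linearly with the input size n in the worst case.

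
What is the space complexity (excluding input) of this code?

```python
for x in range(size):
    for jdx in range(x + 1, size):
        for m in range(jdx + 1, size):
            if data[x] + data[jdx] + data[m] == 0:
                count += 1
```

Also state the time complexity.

Space complexity: O(1).
Only a constant amount of auxiliary storage is used; nothing grows with n.
Time complexity: O(n^3).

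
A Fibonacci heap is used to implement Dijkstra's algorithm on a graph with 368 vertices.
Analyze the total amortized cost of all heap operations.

Dijkstra performs 368 insert, 368 extract-min, and at most E decrease-key operations. With Fibonacci heap: insert O(1) amortized, extract-min O(log n) amortized, decrease-key O(1) amortized. Total with n = 368: O(n * 1 + n * log n + E * 1) = O(n log n + E).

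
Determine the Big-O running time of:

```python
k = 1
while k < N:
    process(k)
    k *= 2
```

Time complexity: O(log n).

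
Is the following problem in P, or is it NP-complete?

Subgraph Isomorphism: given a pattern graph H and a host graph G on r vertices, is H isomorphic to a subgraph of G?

This problem is NP-complete: generalizes Clique and Hamiltonian Path (pattern size is part of the input).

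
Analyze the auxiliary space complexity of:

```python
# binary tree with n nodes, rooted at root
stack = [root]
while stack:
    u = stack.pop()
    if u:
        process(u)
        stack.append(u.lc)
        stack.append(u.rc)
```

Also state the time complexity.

Space complexity: O(n).
Auxiliary storage grows linearly with the input size n in the worst case.
Time complexity: O(n).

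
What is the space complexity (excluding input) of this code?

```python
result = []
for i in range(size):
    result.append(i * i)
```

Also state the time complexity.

Space complexity: O(n).
Auxiliary storage grows linearly with the input size n in the worst case.
Time complexity: O(n).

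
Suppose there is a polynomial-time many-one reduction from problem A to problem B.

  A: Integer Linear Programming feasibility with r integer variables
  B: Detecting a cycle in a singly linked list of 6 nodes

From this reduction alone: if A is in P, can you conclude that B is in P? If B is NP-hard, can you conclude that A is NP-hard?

A poly-time reduction A <=_p B transfers tractability DOWN (B easy => A easy) and hardness UP (A hard => B hard), not the reverse.
From A in P, the reduction alone does NOT give B in P: any problem in P trivially reduces to SAT, yet SAT is not known to be in P.
From B NP-hard, the reduction alone does NOT give A NP-hard: again, easy problems reduce to hard ones.
(Here in fact A is NP-complete and B is in P, so no such reduction is known -- its existence would imply P = NP; the analysis concerns only what the assumed reduction would or would not let you conclude.)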